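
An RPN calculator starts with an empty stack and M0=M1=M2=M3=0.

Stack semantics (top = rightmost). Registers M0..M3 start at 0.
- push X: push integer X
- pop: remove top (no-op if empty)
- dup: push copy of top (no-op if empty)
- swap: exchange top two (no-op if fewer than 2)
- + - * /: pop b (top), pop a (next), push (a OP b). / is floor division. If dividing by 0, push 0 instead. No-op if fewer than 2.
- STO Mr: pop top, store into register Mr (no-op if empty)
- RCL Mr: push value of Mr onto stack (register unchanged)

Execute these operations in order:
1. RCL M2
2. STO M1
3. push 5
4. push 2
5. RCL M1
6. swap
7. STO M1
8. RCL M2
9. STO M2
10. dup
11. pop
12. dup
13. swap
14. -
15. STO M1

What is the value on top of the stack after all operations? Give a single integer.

Answer: 5

Derivation:
After op 1 (RCL M2): stack=[0] mem=[0,0,0,0]
After op 2 (STO M1): stack=[empty] mem=[0,0,0,0]
After op 3 (push 5): stack=[5] mem=[0,0,0,0]
After op 4 (push 2): stack=[5,2] mem=[0,0,0,0]
After op 5 (RCL M1): stack=[5,2,0] mem=[0,0,0,0]
After op 6 (swap): stack=[5,0,2] mem=[0,0,0,0]
After op 7 (STO M1): stack=[5,0] mem=[0,2,0,0]
After op 8 (RCL M2): stack=[5,0,0] mem=[0,2,0,0]
After op 9 (STO M2): stack=[5,0] mem=[0,2,0,0]
After op 10 (dup): stack=[5,0,0] mem=[0,2,0,0]
After op 11 (pop): stack=[5,0] mem=[0,2,0,0]
After op 12 (dup): stack=[5,0,0] mem=[0,2,0,0]
After op 13 (swap): stack=[5,0,0] mem=[0,2,0,0]
After op 14 (-): stack=[5,0] mem=[0,2,0,0]
After op 15 (STO M1): stack=[5] mem=[0,0,0,0]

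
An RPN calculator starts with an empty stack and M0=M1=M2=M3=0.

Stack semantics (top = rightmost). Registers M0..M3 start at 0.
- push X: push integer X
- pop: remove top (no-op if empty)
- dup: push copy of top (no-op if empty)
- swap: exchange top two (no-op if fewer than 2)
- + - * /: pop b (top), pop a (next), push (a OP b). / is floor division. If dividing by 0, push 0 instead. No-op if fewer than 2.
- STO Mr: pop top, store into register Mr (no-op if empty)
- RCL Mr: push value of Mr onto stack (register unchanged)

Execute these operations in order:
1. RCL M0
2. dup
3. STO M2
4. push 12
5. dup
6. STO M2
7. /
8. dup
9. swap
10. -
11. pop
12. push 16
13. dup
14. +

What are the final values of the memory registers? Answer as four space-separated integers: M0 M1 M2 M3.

Answer: 0 0 12 0

Derivation:
After op 1 (RCL M0): stack=[0] mem=[0,0,0,0]
After op 2 (dup): stack=[0,0] mem=[0,0,0,0]
After op 3 (STO M2): stack=[0] mem=[0,0,0,0]
After op 4 (push 12): stack=[0,12] mem=[0,0,0,0]
After op 5 (dup): stack=[0,12,12] mem=[0,0,0,0]
After op 6 (STO M2): stack=[0,12] mem=[0,0,12,0]
After op 7 (/): stack=[0] mem=[0,0,12,0]
After op 8 (dup): stack=[0,0] mem=[0,0,12,0]
After op 9 (swap): stack=[0,0] mem=[0,0,12,0]
After op 10 (-): stack=[0] mem=[0,0,12,0]
After op 11 (pop): stack=[empty] mem=[0,0,12,0]
After op 12 (push 16): stack=[16] mem=[0,0,12,0]
After op 13 (dup): stack=[16,16] mem=[0,0,12,0]
After op 14 (+): stack=[32] mem=[0,0,12,0]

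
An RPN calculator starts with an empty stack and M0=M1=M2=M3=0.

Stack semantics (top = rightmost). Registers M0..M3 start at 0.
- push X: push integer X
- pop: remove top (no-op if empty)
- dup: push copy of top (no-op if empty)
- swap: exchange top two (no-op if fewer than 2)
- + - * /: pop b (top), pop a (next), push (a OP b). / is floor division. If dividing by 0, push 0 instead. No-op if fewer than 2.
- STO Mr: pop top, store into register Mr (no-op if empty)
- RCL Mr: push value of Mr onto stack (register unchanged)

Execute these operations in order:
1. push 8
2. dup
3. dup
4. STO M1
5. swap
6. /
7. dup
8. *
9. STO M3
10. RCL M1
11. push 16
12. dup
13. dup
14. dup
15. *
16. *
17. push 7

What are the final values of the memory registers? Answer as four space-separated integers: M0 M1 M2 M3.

Answer: 0 8 0 1

Derivation:
After op 1 (push 8): stack=[8] mem=[0,0,0,0]
After op 2 (dup): stack=[8,8] mem=[0,0,0,0]
After op 3 (dup): stack=[8,8,8] mem=[0,0,0,0]
After op 4 (STO M1): stack=[8,8] mem=[0,8,0,0]
After op 5 (swap): stack=[8,8] mem=[0,8,0,0]
After op 6 (/): stack=[1] mem=[0,8,0,0]
After op 7 (dup): stack=[1,1] mem=[0,8,0,0]
After op 8 (*): stack=[1] mem=[0,8,0,0]
After op 9 (STO M3): stack=[empty] mem=[0,8,0,1]
After op 10 (RCL M1): stack=[8] mem=[0,8,0,1]
After op 11 (push 16): stack=[8,16] mem=[0,8,0,1]
After op 12 (dup): stack=[8,16,16] mem=[0,8,0,1]
After op 13 (dup): stack=[8,16,16,16] mem=[0,8,0,1]
After op 14 (dup): stack=[8,16,16,16,16] mem=[0,8,0,1]
After op 15 (*): stack=[8,16,16,256] mem=[0,8,0,1]
After op 16 (*): stack=[8,16,4096] mem=[0,8,0,1]
After op 17 (push 7): stack=[8,16,4096,7] mem=[0,8,0,1]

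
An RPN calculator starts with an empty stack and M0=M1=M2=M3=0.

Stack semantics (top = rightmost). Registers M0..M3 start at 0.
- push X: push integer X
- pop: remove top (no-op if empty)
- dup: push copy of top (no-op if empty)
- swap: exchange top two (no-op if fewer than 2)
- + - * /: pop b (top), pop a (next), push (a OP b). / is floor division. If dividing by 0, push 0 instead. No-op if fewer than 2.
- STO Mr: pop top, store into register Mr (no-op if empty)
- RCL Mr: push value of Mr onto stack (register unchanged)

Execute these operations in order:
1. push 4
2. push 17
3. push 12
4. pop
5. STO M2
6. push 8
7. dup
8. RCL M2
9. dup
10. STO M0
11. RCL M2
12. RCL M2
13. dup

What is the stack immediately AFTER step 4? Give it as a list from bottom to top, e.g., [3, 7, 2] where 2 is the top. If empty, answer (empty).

After op 1 (push 4): stack=[4] mem=[0,0,0,0]
After op 2 (push 17): stack=[4,17] mem=[0,0,0,0]
After op 3 (push 12): stack=[4,17,12] mem=[0,0,0,0]
After op 4 (pop): stack=[4,17] mem=[0,0,0,0]

[4, 17]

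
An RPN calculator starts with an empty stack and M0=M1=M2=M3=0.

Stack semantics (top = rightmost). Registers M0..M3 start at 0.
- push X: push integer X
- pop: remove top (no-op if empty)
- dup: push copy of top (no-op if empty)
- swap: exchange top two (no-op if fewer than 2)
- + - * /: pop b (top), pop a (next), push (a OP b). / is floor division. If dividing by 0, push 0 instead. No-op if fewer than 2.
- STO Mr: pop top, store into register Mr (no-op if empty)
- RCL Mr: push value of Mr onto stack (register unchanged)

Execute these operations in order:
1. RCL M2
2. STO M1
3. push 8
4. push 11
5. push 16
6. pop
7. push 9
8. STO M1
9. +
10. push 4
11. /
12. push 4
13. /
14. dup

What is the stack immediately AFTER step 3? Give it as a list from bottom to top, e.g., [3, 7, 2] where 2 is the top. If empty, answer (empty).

After op 1 (RCL M2): stack=[0] mem=[0,0,0,0]
After op 2 (STO M1): stack=[empty] mem=[0,0,0,0]
After op 3 (push 8): stack=[8] mem=[0,0,0,0]

[8]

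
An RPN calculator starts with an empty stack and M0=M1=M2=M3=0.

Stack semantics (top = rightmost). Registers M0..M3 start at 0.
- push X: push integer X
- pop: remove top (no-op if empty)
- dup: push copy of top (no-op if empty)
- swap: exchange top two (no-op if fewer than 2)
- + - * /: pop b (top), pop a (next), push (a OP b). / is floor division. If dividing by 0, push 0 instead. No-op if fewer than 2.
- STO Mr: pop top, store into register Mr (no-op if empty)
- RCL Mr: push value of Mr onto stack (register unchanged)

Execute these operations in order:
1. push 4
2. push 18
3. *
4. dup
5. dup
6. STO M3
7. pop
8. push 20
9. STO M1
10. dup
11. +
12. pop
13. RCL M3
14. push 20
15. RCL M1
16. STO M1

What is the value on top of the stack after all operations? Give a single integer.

Answer: 20

Derivation:
After op 1 (push 4): stack=[4] mem=[0,0,0,0]
After op 2 (push 18): stack=[4,18] mem=[0,0,0,0]
After op 3 (*): stack=[72] mem=[0,0,0,0]
After op 4 (dup): stack=[72,72] mem=[0,0,0,0]
After op 5 (dup): stack=[72,72,72] mem=[0,0,0,0]
After op 6 (STO M3): stack=[72,72] mem=[0,0,0,72]
After op 7 (pop): stack=[72] mem=[0,0,0,72]
After op 8 (push 20): stack=[72,20] mem=[0,0,0,72]
After op 9 (STO M1): stack=[72] mem=[0,20,0,72]
After op 10 (dup): stack=[72,72] mem=[0,20,0,72]
After op 11 (+): stack=[144] mem=[0,20,0,72]
After op 12 (pop): stack=[empty] mem=[0,20,0,72]
After op 13 (RCL M3): stack=[72] mem=[0,20,0,72]
After op 14 (push 20): stack=[72,20] mem=[0,20,0,72]
After op 15 (RCL M1): stack=[72,20,20] mem=[0,20,0,72]
After op 16 (STO M1): stack=[72,20] mem=[0,20,0,72]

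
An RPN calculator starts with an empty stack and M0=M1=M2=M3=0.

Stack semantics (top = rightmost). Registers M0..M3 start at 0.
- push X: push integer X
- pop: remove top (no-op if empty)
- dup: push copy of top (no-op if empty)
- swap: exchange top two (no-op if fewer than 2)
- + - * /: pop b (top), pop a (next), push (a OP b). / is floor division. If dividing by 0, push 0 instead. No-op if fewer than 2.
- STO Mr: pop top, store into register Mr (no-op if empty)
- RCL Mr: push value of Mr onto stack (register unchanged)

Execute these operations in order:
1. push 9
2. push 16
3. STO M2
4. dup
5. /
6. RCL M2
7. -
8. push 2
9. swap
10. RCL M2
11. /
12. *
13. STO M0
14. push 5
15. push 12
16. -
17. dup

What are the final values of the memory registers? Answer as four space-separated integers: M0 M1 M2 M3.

After op 1 (push 9): stack=[9] mem=[0,0,0,0]
After op 2 (push 16): stack=[9,16] mem=[0,0,0,0]
After op 3 (STO M2): stack=[9] mem=[0,0,16,0]
After op 4 (dup): stack=[9,9] mem=[0,0,16,0]
After op 5 (/): stack=[1] mem=[0,0,16,0]
After op 6 (RCL M2): stack=[1,16] mem=[0,0,16,0]
After op 7 (-): stack=[-15] mem=[0,0,16,0]
After op 8 (push 2): stack=[-15,2] mem=[0,0,16,0]
After op 9 (swap): stack=[2,-15] mem=[0,0,16,0]
After op 10 (RCL M2): stack=[2,-15,16] mem=[0,0,16,0]
After op 11 (/): stack=[2,-1] mem=[0,0,16,0]
After op 12 (*): stack=[-2] mem=[0,0,16,0]
After op 13 (STO M0): stack=[empty] mem=[-2,0,16,0]
After op 14 (push 5): stack=[5] mem=[-2,0,16,0]
After op 15 (push 12): stack=[5,12] mem=[-2,0,16,0]
After op 16 (-): stack=[-7] mem=[-2,0,16,0]
After op 17 (dup): stack=[-7,-7] mem=[-2,0,16,0]

Answer: -2 0 16 0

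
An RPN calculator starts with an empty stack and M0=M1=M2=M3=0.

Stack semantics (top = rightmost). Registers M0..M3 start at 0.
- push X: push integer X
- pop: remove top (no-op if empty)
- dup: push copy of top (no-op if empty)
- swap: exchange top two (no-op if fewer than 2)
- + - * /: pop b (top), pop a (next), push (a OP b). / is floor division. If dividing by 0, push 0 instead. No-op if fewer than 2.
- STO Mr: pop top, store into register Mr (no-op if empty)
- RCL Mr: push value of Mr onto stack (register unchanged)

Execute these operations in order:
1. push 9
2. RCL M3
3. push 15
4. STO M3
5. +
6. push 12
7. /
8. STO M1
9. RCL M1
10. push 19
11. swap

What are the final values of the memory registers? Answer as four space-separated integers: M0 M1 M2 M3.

After op 1 (push 9): stack=[9] mem=[0,0,0,0]
After op 2 (RCL M3): stack=[9,0] mem=[0,0,0,0]
After op 3 (push 15): stack=[9,0,15] mem=[0,0,0,0]
After op 4 (STO M3): stack=[9,0] mem=[0,0,0,15]
After op 5 (+): stack=[9] mem=[0,0,0,15]
After op 6 (push 12): stack=[9,12] mem=[0,0,0,15]
After op 7 (/): stack=[0] mem=[0,0,0,15]
After op 8 (STO M1): stack=[empty] mem=[0,0,0,15]
After op 9 (RCL M1): stack=[0] mem=[0,0,0,15]
After op 10 (push 19): stack=[0,19] mem=[0,0,0,15]
After op 11 (swap): stack=[19,0] mem=[0,0,0,15]

Answer: 0 0 0 15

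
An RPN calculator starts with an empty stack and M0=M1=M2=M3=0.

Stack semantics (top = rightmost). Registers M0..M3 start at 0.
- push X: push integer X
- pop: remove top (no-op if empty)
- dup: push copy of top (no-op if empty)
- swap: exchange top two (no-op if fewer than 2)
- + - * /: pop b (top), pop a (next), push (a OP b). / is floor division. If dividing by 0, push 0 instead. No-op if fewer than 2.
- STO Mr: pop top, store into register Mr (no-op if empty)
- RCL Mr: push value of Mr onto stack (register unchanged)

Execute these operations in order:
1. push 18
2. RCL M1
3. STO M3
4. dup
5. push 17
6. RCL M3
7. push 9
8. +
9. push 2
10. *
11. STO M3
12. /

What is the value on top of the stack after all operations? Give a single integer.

Answer: 1

Derivation:
After op 1 (push 18): stack=[18] mem=[0,0,0,0]
After op 2 (RCL M1): stack=[18,0] mem=[0,0,0,0]
After op 3 (STO M3): stack=[18] mem=[0,0,0,0]
After op 4 (dup): stack=[18,18] mem=[0,0,0,0]
After op 5 (push 17): stack=[18,18,17] mem=[0,0,0,0]
After op 6 (RCL M3): stack=[18,18,17,0] mem=[0,0,0,0]
After op 7 (push 9): stack=[18,18,17,0,9] mem=[0,0,0,0]
After op 8 (+): stack=[18,18,17,9] mem=[0,0,0,0]
After op 9 (push 2): stack=[18,18,17,9,2] mem=[0,0,0,0]
After op 10 (*): stack=[18,18,17,18] mem=[0,0,0,0]
After op 11 (STO M3): stack=[18,18,17] mem=[0,0,0,18]
After op 12 (/): stack=[18,1] mem=[0,0,0,18]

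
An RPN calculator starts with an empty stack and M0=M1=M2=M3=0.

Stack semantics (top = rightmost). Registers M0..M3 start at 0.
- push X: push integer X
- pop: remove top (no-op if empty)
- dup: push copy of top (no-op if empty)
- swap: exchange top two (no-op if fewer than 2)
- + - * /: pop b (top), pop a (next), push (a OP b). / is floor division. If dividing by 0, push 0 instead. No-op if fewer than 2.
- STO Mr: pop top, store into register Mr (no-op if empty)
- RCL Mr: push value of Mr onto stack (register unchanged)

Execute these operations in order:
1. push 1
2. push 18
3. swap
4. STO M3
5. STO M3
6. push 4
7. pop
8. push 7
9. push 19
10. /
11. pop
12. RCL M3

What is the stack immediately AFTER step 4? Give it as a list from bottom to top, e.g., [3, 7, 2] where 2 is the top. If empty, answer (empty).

After op 1 (push 1): stack=[1] mem=[0,0,0,0]
After op 2 (push 18): stack=[1,18] mem=[0,0,0,0]
After op 3 (swap): stack=[18,1] mem=[0,0,0,0]
After op 4 (STO M3): stack=[18] mem=[0,0,0,1]

[18]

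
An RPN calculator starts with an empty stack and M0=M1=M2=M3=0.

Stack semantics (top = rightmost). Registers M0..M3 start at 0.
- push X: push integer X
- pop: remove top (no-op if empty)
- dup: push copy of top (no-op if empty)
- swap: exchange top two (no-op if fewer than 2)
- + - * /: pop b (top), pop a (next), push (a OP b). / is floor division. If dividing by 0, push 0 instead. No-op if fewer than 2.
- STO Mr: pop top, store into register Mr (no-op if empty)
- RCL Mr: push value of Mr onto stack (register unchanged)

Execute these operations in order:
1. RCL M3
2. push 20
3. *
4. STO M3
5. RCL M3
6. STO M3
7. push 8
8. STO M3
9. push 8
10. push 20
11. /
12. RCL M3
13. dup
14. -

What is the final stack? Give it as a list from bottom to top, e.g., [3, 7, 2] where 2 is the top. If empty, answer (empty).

Answer: [0, 0]

Derivation:
After op 1 (RCL M3): stack=[0] mem=[0,0,0,0]
After op 2 (push 20): stack=[0,20] mem=[0,0,0,0]
After op 3 (*): stack=[0] mem=[0,0,0,0]
After op 4 (STO M3): stack=[empty] mem=[0,0,0,0]
After op 5 (RCL M3): stack=[0] mem=[0,0,0,0]
After op 6 (STO M3): stack=[empty] mem=[0,0,0,0]
After op 7 (push 8): stack=[8] mem=[0,0,0,0]
After op 8 (STO M3): stack=[empty] mem=[0,0,0,8]
After op 9 (push 8): stack=[8] mem=[0,0,0,8]
After op 10 (push 20): stack=[8,20] mem=[0,0,0,8]
After op 11 (/): stack=[0] mem=[0,0,0,8]
After op 12 (RCL M3): stack=[0,8] mem=[0,0,0,8]
After op 13 (dup): stack=[0,8,8] mem=[0,0,0,8]
After op 14 (-): stack=[0,0] mem=[0,0,0,8]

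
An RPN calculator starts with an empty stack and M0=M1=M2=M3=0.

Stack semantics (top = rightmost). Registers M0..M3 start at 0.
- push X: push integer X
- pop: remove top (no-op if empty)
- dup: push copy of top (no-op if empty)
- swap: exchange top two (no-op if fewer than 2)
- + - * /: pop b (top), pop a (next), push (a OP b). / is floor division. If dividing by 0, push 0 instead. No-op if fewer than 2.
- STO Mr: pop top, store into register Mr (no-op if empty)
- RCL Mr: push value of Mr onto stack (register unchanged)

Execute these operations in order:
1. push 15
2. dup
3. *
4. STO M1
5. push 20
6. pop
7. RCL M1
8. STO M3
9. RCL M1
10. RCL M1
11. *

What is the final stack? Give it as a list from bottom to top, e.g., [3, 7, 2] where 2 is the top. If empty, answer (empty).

Answer: [50625]

Derivation:
After op 1 (push 15): stack=[15] mem=[0,0,0,0]
After op 2 (dup): stack=[15,15] mem=[0,0,0,0]
After op 3 (*): stack=[225] mem=[0,0,0,0]
After op 4 (STO M1): stack=[empty] mem=[0,225,0,0]
After op 5 (push 20): stack=[20] mem=[0,225,0,0]
After op 6 (pop): stack=[empty] mem=[0,225,0,0]
After op 7 (RCL M1): stack=[225] mem=[0,225,0,0]
After op 8 (STO M3): stack=[empty] mem=[0,225,0,225]
After op 9 (RCL M1): stack=[225] mem=[0,225,0,225]
After op 10 (RCL M1): stack=[225,225] mem=[0,225,0,225]
After op 11 (*): stack=[50625] mem=[0,225,0,225]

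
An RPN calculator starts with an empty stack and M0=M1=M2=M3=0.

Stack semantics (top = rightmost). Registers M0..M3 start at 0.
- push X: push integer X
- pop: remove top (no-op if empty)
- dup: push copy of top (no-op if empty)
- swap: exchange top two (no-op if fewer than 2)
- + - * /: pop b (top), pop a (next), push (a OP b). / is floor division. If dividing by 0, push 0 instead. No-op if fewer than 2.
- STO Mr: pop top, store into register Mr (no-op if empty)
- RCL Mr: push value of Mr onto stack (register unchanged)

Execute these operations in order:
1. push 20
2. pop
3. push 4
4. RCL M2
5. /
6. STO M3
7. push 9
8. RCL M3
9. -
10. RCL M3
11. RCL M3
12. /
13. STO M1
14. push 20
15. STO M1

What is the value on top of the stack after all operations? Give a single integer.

Answer: 9

Derivation:
After op 1 (push 20): stack=[20] mem=[0,0,0,0]
After op 2 (pop): stack=[empty] mem=[0,0,0,0]
After op 3 (push 4): stack=[4] mem=[0,0,0,0]
After op 4 (RCL M2): stack=[4,0] mem=[0,0,0,0]
After op 5 (/): stack=[0] mem=[0,0,0,0]
After op 6 (STO M3): stack=[empty] mem=[0,0,0,0]
After op 7 (push 9): stack=[9] mem=[0,0,0,0]
After op 8 (RCL M3): stack=[9,0] mem=[0,0,0,0]
After op 9 (-): stack=[9] mem=[0,0,0,0]
After op 10 (RCL M3): stack=[9,0] mem=[0,0,0,0]
After op 11 (RCL M3): stack=[9,0,0] mem=[0,0,0,0]
After op 12 (/): stack=[9,0] mem=[0,0,0,0]
After op 13 (STO M1): stack=[9] mem=[0,0,0,0]
After op 14 (push 20): stack=[9,20] mem=[0,0,0,0]
After op 15 (STO M1): stack=[9] mem=[0,20,0,0]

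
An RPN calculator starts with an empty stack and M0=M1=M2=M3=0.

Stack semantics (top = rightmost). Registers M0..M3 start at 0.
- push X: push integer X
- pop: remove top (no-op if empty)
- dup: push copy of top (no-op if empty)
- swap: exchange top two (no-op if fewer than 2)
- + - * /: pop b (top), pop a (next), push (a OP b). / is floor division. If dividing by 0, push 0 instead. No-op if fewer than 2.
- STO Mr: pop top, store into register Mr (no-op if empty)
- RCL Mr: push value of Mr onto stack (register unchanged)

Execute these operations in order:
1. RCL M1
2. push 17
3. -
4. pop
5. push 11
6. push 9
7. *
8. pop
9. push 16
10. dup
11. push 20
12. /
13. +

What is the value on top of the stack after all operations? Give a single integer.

After op 1 (RCL M1): stack=[0] mem=[0,0,0,0]
After op 2 (push 17): stack=[0,17] mem=[0,0,0,0]
After op 3 (-): stack=[-17] mem=[0,0,0,0]
After op 4 (pop): stack=[empty] mem=[0,0,0,0]
After op 5 (push 11): stack=[11] mem=[0,0,0,0]
After op 6 (push 9): stack=[11,9] mem=[0,0,0,0]
After op 7 (*): stack=[99] mem=[0,0,0,0]
After op 8 (pop): stack=[empty] mem=[0,0,0,0]
After op 9 (push 16): stack=[16] mem=[0,0,0,0]
After op 10 (dup): stack=[16,16] mem=[0,0,0,0]
After op 11 (push 20): stack=[16,16,20] mem=[0,0,0,0]
After op 12 (/): stack=[16,0] mem=[0,0,0,0]
After op 13 (+): stack=[16] mem=[0,0,0,0]

Answer: 16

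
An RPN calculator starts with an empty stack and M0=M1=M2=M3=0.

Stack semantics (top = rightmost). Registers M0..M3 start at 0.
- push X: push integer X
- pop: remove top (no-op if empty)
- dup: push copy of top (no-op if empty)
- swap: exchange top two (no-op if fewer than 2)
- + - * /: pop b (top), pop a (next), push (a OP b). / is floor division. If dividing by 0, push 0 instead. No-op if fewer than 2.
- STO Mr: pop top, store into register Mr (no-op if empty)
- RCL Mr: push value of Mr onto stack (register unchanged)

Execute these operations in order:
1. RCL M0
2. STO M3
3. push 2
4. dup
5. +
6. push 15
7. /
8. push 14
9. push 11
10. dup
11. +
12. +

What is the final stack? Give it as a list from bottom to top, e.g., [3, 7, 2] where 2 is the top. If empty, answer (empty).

Answer: [0, 36]

Derivation:
After op 1 (RCL M0): stack=[0] mem=[0,0,0,0]
After op 2 (STO M3): stack=[empty] mem=[0,0,0,0]
After op 3 (push 2): stack=[2] mem=[0,0,0,0]
After op 4 (dup): stack=[2,2] mem=[0,0,0,0]
After op 5 (+): stack=[4] mem=[0,0,0,0]
After op 6 (push 15): stack=[4,15] mem=[0,0,0,0]
After op 7 (/): stack=[0] mem=[0,0,0,0]
After op 8 (push 14): stack=[0,14] mem=[0,0,0,0]
After op 9 (push 11): stack=[0,14,11] mem=[0,0,0,0]
After op 10 (dup): stack=[0,14,11,11] mem=[0,0,0,0]
After op 11 (+): stack=[0,14,22] mem=[0,0,0,0]
After op 12 (+): stack=[0,36] mem=[0,0,0,0]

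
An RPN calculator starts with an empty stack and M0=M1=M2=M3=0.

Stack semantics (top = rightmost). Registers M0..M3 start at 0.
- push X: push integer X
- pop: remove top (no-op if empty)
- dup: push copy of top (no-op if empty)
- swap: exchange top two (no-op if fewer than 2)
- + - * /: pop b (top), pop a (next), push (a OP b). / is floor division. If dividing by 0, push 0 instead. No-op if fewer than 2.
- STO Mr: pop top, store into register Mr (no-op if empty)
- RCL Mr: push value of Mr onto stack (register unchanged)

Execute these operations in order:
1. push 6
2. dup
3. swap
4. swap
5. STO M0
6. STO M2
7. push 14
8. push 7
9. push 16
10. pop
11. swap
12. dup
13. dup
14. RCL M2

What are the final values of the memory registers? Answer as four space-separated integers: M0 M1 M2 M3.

Answer: 6 0 6 0

Derivation:
After op 1 (push 6): stack=[6] mem=[0,0,0,0]
After op 2 (dup): stack=[6,6] mem=[0,0,0,0]
After op 3 (swap): stack=[6,6] mem=[0,0,0,0]
After op 4 (swap): stack=[6,6] mem=[0,0,0,0]
After op 5 (STO M0): stack=[6] mem=[6,0,0,0]
After op 6 (STO M2): stack=[empty] mem=[6,0,6,0]
After op 7 (push 14): stack=[14] mem=[6,0,6,0]
After op 8 (push 7): stack=[14,7] mem=[6,0,6,0]
After op 9 (push 16): stack=[14,7,16] mem=[6,0,6,0]
After op 10 (pop): stack=[14,7] mem=[6,0,6,0]
After op 11 (swap): stack=[7,14] mem=[6,0,6,0]
After op 12 (dup): stack=[7,14,14] mem=[6,0,6,0]
After op 13 (dup): stack=[7,14,14,14] mem=[6,0,6,0]
After op 14 (RCL M2): stack=[7,14,14,14,6] mem=[6,0,6,0]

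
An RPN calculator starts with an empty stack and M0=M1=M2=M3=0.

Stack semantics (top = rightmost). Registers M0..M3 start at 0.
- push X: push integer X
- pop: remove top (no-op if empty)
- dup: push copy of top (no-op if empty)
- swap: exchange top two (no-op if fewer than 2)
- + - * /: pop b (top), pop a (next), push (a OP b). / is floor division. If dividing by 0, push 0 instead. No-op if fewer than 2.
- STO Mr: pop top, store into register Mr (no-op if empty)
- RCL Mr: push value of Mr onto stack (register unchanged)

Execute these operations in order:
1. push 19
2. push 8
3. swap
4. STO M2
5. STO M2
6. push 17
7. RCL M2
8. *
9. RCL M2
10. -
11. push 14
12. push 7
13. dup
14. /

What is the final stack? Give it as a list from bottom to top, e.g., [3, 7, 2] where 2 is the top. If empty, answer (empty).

Answer: [128, 14, 1]

Derivation:
After op 1 (push 19): stack=[19] mem=[0,0,0,0]
After op 2 (push 8): stack=[19,8] mem=[0,0,0,0]
After op 3 (swap): stack=[8,19] mem=[0,0,0,0]
After op 4 (STO M2): stack=[8] mem=[0,0,19,0]
After op 5 (STO M2): stack=[empty] mem=[0,0,8,0]
After op 6 (push 17): stack=[17] mem=[0,0,8,0]
After op 7 (RCL M2): stack=[17,8] mem=[0,0,8,0]
After op 8 (*): stack=[136] mem=[0,0,8,0]
After op 9 (RCL M2): stack=[136,8] mem=[0,0,8,0]
After op 10 (-): stack=[128] mem=[0,0,8,0]
After op 11 (push 14): stack=[128,14] mem=[0,0,8,0]
After op 12 (push 7): stack=[128,14,7] mem=[0,0,8,0]
After op 13 (dup): stack=[128,14,7,7] mem=[0,0,8,0]
After op 14 (/): stack=[128,14,1] mem=[0,0,8,0]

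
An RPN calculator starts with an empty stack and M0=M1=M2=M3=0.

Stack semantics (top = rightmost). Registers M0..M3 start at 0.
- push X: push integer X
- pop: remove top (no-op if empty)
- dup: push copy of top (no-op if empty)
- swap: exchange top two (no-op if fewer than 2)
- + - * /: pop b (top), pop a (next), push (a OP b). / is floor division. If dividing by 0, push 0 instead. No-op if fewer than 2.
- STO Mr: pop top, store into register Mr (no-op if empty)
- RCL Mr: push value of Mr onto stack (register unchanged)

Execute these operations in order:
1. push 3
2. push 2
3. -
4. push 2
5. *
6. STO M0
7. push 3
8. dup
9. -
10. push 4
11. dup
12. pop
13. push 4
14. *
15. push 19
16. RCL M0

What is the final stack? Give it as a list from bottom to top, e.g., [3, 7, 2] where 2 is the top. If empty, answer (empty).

Answer: [0, 16, 19, 2]

Derivation:
After op 1 (push 3): stack=[3] mem=[0,0,0,0]
After op 2 (push 2): stack=[3,2] mem=[0,0,0,0]
After op 3 (-): stack=[1] mem=[0,0,0,0]
After op 4 (push 2): stack=[1,2] mem=[0,0,0,0]
After op 5 (*): stack=[2] mem=[0,0,0,0]
After op 6 (STO M0): stack=[empty] mem=[2,0,0,0]
After op 7 (push 3): stack=[3] mem=[2,0,0,0]
After op 8 (dup): stack=[3,3] mem=[2,0,0,0]
After op 9 (-): stack=[0] mem=[2,0,0,0]
After op 10 (push 4): stack=[0,4] mem=[2,0,0,0]
After op 11 (dup): stack=[0,4,4] mem=[2,0,0,0]
After op 12 (pop): stack=[0,4] mem=[2,0,0,0]
After op 13 (push 4): stack=[0,4,4] mem=[2,0,0,0]
After op 14 (*): stack=[0,16] mem=[2,0,0,0]
After op 15 (push 19): stack=[0,16,19] mem=[2,0,0,0]
After op 16 (RCL M0): stack=[0,16,19,2] mem=[2,0,0,0]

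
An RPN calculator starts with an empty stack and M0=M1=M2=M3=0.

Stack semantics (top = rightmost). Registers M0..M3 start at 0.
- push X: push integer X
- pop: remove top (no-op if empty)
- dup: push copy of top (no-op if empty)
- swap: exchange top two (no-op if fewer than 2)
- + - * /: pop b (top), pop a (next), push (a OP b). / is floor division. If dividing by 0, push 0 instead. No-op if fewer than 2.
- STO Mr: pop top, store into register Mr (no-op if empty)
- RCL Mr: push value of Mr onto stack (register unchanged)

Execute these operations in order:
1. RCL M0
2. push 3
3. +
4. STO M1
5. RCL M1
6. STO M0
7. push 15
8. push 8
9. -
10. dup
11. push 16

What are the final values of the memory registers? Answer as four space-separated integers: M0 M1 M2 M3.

Answer: 3 3 0 0

Derivation:
After op 1 (RCL M0): stack=[0] mem=[0,0,0,0]
After op 2 (push 3): stack=[0,3] mem=[0,0,0,0]
After op 3 (+): stack=[3] mem=[0,0,0,0]
After op 4 (STO M1): stack=[empty] mem=[0,3,0,0]
After op 5 (RCL M1): stack=[3] mem=[0,3,0,0]
After op 6 (STO M0): stack=[empty] mem=[3,3,0,0]
After op 7 (push 15): stack=[15] mem=[3,3,0,0]
After op 8 (push 8): stack=[15,8] mem=[3,3,0,0]
After op 9 (-): stack=[7] mem=[3,3,0,0]
After op 10 (dup): stack=[7,7] mem=[3,3,0,0]
After op 11 (push 16): stack=[7,7,16] mem=[3,3,0,0]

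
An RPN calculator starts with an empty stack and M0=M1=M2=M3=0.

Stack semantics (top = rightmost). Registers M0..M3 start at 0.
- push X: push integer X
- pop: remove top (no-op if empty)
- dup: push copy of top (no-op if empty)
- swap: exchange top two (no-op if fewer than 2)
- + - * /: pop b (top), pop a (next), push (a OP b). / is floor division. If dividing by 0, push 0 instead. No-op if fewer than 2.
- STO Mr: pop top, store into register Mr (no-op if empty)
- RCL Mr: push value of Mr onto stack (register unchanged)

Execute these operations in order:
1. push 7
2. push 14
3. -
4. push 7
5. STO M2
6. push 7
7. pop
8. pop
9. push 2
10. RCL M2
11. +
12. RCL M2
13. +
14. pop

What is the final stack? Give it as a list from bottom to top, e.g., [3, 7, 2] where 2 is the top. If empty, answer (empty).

Answer: (empty)

Derivation:
After op 1 (push 7): stack=[7] mem=[0,0,0,0]
After op 2 (push 14): stack=[7,14] mem=[0,0,0,0]
After op 3 (-): stack=[-7] mem=[0,0,0,0]
After op 4 (push 7): stack=[-7,7] mem=[0,0,0,0]
After op 5 (STO M2): stack=[-7] mem=[0,0,7,0]
After op 6 (push 7): stack=[-7,7] mem=[0,0,7,0]
After op 7 (pop): stack=[-7] mem=[0,0,7,0]
After op 8 (pop): stack=[empty] mem=[0,0,7,0]
After op 9 (push 2): stack=[2] mem=[0,0,7,0]
After op 10 (RCL M2): stack=[2,7] mem=[0,0,7,0]
After op 11 (+): stack=[9] mem=[0,0,7,0]
After op 12 (RCL M2): stack=[9,7] mem=[0,0,7,0]
After op 13 (+): stack=[16] mem=[0,0,7,0]
After op 14 (pop): stack=[empty] mem=[0,0,7,0]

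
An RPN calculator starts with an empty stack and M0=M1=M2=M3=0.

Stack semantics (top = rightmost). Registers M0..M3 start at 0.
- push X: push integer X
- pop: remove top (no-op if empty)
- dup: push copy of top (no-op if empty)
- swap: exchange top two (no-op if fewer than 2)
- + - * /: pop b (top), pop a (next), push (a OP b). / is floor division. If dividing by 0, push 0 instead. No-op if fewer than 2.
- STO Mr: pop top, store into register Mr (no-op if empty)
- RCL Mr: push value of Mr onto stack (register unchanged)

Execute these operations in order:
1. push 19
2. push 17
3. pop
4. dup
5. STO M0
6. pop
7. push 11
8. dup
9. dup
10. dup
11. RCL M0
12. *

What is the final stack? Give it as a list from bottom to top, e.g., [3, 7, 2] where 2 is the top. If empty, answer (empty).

Answer: [11, 11, 11, 209]

Derivation:
After op 1 (push 19): stack=[19] mem=[0,0,0,0]
After op 2 (push 17): stack=[19,17] mem=[0,0,0,0]
After op 3 (pop): stack=[19] mem=[0,0,0,0]
After op 4 (dup): stack=[19,19] mem=[0,0,0,0]
After op 5 (STO M0): stack=[19] mem=[19,0,0,0]
After op 6 (pop): stack=[empty] mem=[19,0,0,0]
After op 7 (push 11): stack=[11] mem=[19,0,0,0]
After op 8 (dup): stack=[11,11] mem=[19,0,0,0]
After op 9 (dup): stack=[11,11,11] mem=[19,0,0,0]
After op 10 (dup): stack=[11,11,11,11] mem=[19,0,0,0]
After op 11 (RCL M0): stack=[11,11,11,11,19] mem=[19,0,0,0]
After op 12 (*): stack=[11,11,11,209] mem=[19,0,0,0]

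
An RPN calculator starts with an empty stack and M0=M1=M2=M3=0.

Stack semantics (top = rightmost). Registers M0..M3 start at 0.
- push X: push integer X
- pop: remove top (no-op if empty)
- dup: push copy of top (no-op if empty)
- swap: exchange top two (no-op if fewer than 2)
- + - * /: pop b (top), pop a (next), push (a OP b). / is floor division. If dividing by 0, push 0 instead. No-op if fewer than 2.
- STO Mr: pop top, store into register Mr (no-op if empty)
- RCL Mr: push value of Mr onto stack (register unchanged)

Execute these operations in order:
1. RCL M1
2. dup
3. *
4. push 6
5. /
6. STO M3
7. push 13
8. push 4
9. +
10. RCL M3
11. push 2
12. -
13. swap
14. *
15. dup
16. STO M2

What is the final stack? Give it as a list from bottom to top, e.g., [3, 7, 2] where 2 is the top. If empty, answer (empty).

Answer: [-34]

Derivation:
After op 1 (RCL M1): stack=[0] mem=[0,0,0,0]
After op 2 (dup): stack=[0,0] mem=[0,0,0,0]
After op 3 (*): stack=[0] mem=[0,0,0,0]
After op 4 (push 6): stack=[0,6] mem=[0,0,0,0]
After op 5 (/): stack=[0] mem=[0,0,0,0]
After op 6 (STO M3): stack=[empty] mem=[0,0,0,0]
After op 7 (push 13): stack=[13] mem=[0,0,0,0]
After op 8 (push 4): stack=[13,4] mem=[0,0,0,0]
After op 9 (+): stack=[17] mem=[0,0,0,0]
After op 10 (RCL M3): stack=[17,0] mem=[0,0,0,0]
After op 11 (push 2): stack=[17,0,2] mem=[0,0,0,0]
After op 12 (-): stack=[17,-2] mem=[0,0,0,0]
After op 13 (swap): stack=[-2,17] mem=[0,0,0,0]
After op 14 (*): stack=[-34] mem=[0,0,0,0]
After op 15 (dup): stack=[-34,-34] mem=[0,0,0,0]
After op 16 (STO M2): stack=[-34] mem=[0,0,-34,0]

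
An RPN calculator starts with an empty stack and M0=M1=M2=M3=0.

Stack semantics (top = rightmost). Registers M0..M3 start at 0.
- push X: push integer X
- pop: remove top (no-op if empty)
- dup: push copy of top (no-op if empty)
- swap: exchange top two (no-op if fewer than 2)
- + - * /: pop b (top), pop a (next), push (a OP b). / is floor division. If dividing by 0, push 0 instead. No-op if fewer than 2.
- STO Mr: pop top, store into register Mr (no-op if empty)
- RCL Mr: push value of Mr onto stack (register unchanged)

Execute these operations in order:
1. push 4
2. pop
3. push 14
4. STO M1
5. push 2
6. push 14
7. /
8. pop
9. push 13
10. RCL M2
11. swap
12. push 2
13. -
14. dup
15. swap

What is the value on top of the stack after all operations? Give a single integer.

After op 1 (push 4): stack=[4] mem=[0,0,0,0]
After op 2 (pop): stack=[empty] mem=[0,0,0,0]
After op 3 (push 14): stack=[14] mem=[0,0,0,0]
After op 4 (STO M1): stack=[empty] mem=[0,14,0,0]
After op 5 (push 2): stack=[2] mem=[0,14,0,0]
After op 6 (push 14): stack=[2,14] mem=[0,14,0,0]
After op 7 (/): stack=[0] mem=[0,14,0,0]
After op 8 (pop): stack=[empty] mem=[0,14,0,0]
After op 9 (push 13): stack=[13] mem=[0,14,0,0]
After op 10 (RCL M2): stack=[13,0] mem=[0,14,0,0]
After op 11 (swap): stack=[0,13] mem=[0,14,0,0]
After op 12 (push 2): stack=[0,13,2] mem=[0,14,0,0]
After op 13 (-): stack=[0,11] mem=[0,14,0,0]
After op 14 (dup): stack=[0,11,11] mem=[0,14,0,0]
After op 15 (swap): stack=[0,11,11] mem=[0,14,0,0]

Answer: 11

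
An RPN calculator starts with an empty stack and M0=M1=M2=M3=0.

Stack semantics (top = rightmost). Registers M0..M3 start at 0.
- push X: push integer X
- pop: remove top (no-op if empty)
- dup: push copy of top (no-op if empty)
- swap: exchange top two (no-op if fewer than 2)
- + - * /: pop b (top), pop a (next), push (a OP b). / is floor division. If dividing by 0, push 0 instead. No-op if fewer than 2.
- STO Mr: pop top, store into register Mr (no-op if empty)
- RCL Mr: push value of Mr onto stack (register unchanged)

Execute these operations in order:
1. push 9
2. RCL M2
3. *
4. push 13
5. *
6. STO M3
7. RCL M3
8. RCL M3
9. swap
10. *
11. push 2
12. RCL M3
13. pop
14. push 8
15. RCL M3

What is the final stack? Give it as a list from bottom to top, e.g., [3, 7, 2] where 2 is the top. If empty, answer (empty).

Answer: [0, 2, 8, 0]

Derivation:
After op 1 (push 9): stack=[9] mem=[0,0,0,0]
After op 2 (RCL M2): stack=[9,0] mem=[0,0,0,0]
After op 3 (*): stack=[0] mem=[0,0,0,0]
After op 4 (push 13): stack=[0,13] mem=[0,0,0,0]
After op 5 (*): stack=[0] mem=[0,0,0,0]
After op 6 (STO M3): stack=[empty] mem=[0,0,0,0]
After op 7 (RCL M3): stack=[0] mem=[0,0,0,0]
After op 8 (RCL M3): stack=[0,0] mem=[0,0,0,0]
After op 9 (swap): stack=[0,0] mem=[0,0,0,0]
After op 10 (*): stack=[0] mem=[0,0,0,0]
After op 11 (push 2): stack=[0,2] mem=[0,0,0,0]
After op 12 (RCL M3): stack=[0,2,0] mem=[0,0,0,0]
After op 13 (pop): stack=[0,2] mem=[0,0,0,0]
After op 14 (push 8): stack=[0,2,8] mem=[0,0,0,0]
After op 15 (RCL M3): stack=[0,2,8,0] mem=[0,0,0,0]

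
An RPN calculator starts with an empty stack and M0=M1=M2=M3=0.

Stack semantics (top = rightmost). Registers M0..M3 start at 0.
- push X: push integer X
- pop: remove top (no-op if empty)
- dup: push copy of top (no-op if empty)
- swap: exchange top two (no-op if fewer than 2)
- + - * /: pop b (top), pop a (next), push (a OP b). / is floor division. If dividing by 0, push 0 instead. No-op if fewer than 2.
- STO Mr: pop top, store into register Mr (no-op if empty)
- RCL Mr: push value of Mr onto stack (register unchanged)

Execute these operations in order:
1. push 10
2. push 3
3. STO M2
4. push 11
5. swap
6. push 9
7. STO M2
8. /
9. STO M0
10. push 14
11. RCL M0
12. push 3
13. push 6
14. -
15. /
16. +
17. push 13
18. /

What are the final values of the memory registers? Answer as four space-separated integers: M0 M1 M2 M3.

Answer: 1 0 9 0

Derivation:
After op 1 (push 10): stack=[10] mem=[0,0,0,0]
After op 2 (push 3): stack=[10,3] mem=[0,0,0,0]
After op 3 (STO M2): stack=[10] mem=[0,0,3,0]
After op 4 (push 11): stack=[10,11] mem=[0,0,3,0]
After op 5 (swap): stack=[11,10] mem=[0,0,3,0]
After op 6 (push 9): stack=[11,10,9] mem=[0,0,3,0]
After op 7 (STO M2): stack=[11,10] mem=[0,0,9,0]
After op 8 (/): stack=[1] mem=[0,0,9,0]
After op 9 (STO M0): stack=[empty] mem=[1,0,9,0]
After op 10 (push 14): stack=[14] mem=[1,0,9,0]
After op 11 (RCL M0): stack=[14,1] mem=[1,0,9,0]
After op 12 (push 3): stack=[14,1,3] mem=[1,0,9,0]
After op 13 (push 6): stack=[14,1,3,6] mem=[1,0,9,0]
After op 14 (-): stack=[14,1,-3] mem=[1,0,9,0]
After op 15 (/): stack=[14,-1] mem=[1,0,9,0]
After op 16 (+): stack=[13] mem=[1,0,9,0]
After op 17 (push 13): stack=[13,13] mem=[1,0,9,0]
After op 18 (/): stack=[1] mem=[1,0,9,0]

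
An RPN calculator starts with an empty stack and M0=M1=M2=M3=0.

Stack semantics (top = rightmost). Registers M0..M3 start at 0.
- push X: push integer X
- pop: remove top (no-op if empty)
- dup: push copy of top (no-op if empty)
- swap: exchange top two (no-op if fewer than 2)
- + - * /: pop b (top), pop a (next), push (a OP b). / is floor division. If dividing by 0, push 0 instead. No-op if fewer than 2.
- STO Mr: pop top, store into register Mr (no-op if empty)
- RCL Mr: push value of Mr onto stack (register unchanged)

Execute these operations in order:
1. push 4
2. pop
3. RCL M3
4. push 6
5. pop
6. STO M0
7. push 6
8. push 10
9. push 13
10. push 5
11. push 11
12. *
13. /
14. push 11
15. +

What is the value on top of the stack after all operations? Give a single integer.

After op 1 (push 4): stack=[4] mem=[0,0,0,0]
After op 2 (pop): stack=[empty] mem=[0,0,0,0]
After op 3 (RCL M3): stack=[0] mem=[0,0,0,0]
After op 4 (push 6): stack=[0,6] mem=[0,0,0,0]
After op 5 (pop): stack=[0] mem=[0,0,0,0]
After op 6 (STO M0): stack=[empty] mem=[0,0,0,0]
After op 7 (push 6): stack=[6] mem=[0,0,0,0]
After op 8 (push 10): stack=[6,10] mem=[0,0,0,0]
After op 9 (push 13): stack=[6,10,13] mem=[0,0,0,0]
After op 10 (push 5): stack=[6,10,13,5] mem=[0,0,0,0]
After op 11 (push 11): stack=[6,10,13,5,11] mem=[0,0,0,0]
After op 12 (*): stack=[6,10,13,55] mem=[0,0,0,0]
After op 13 (/): stack=[6,10,0] mem=[0,0,0,0]
After op 14 (push 11): stack=[6,10,0,11] mem=[0,0,0,0]
After op 15 (+): stack=[6,10,11] mem=[0,0,0,0]

Answer: 11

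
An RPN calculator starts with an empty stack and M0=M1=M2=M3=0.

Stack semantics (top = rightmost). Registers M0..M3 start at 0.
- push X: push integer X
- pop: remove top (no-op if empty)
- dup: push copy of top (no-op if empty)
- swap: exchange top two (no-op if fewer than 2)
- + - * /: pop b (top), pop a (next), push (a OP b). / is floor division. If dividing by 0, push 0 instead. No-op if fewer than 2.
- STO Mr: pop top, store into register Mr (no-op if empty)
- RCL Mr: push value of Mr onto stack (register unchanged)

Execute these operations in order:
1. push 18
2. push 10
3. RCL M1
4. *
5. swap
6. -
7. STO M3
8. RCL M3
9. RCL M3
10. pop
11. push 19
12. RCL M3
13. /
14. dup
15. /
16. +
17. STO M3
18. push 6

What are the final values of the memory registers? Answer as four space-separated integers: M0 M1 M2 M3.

After op 1 (push 18): stack=[18] mem=[0,0,0,0]
After op 2 (push 10): stack=[18,10] mem=[0,0,0,0]
After op 3 (RCL M1): stack=[18,10,0] mem=[0,0,0,0]
After op 4 (*): stack=[18,0] mem=[0,0,0,0]
After op 5 (swap): stack=[0,18] mem=[0,0,0,0]
After op 6 (-): stack=[-18] mem=[0,0,0,0]
After op 7 (STO M3): stack=[empty] mem=[0,0,0,-18]
After op 8 (RCL M3): stack=[-18] mem=[0,0,0,-18]
After op 9 (RCL M3): stack=[-18,-18] mem=[0,0,0,-18]
After op 10 (pop): stack=[-18] mem=[0,0,0,-18]
After op 11 (push 19): stack=[-18,19] mem=[0,0,0,-18]
After op 12 (RCL M3): stack=[-18,19,-18] mem=[0,0,0,-18]
After op 13 (/): stack=[-18,-2] mem=[0,0,0,-18]
After op 14 (dup): stack=[-18,-2,-2] mem=[0,0,0,-18]
After op 15 (/): stack=[-18,1] mem=[0,0,0,-18]
After op 16 (+): stack=[-17] mem=[0,0,0,-18]
After op 17 (STO M3): stack=[empty] mem=[0,0,0,-17]
After op 18 (push 6): stack=[6] mem=[0,0,0,-17]

Answer: 0 0 0 -17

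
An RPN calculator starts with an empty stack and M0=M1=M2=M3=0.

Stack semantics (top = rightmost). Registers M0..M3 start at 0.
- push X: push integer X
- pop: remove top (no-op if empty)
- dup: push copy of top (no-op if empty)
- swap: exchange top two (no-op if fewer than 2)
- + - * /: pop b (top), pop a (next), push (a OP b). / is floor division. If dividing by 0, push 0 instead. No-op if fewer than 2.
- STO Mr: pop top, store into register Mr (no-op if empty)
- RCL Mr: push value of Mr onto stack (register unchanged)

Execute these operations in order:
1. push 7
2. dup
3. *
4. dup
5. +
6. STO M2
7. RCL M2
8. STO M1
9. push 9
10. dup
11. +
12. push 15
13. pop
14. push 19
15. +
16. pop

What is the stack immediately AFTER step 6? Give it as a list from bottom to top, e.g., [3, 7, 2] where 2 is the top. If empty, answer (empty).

After op 1 (push 7): stack=[7] mem=[0,0,0,0]
After op 2 (dup): stack=[7,7] mem=[0,0,0,0]
After op 3 (*): stack=[49] mem=[0,0,0,0]
After op 4 (dup): stack=[49,49] mem=[0,0,0,0]
After op 5 (+): stack=[98] mem=[0,0,0,0]
After op 6 (STO M2): stack=[empty] mem=[0,0,98,0]

(empty)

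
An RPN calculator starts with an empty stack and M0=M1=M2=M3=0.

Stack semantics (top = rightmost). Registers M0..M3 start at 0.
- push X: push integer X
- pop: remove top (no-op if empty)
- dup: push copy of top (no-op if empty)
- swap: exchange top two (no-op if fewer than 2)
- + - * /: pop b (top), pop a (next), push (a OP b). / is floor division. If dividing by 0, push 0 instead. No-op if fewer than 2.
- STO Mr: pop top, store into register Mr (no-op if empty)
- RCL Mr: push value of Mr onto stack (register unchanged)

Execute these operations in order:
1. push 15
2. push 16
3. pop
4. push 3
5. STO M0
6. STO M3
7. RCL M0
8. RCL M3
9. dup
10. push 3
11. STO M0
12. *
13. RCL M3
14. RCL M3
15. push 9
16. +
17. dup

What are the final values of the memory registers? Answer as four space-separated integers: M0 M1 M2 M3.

After op 1 (push 15): stack=[15] mem=[0,0,0,0]
After op 2 (push 16): stack=[15,16] mem=[0,0,0,0]
After op 3 (pop): stack=[15] mem=[0,0,0,0]
After op 4 (push 3): stack=[15,3] mem=[0,0,0,0]
After op 5 (STO M0): stack=[15] mem=[3,0,0,0]
After op 6 (STO M3): stack=[empty] mem=[3,0,0,15]
After op 7 (RCL M0): stack=[3] mem=[3,0,0,15]
After op 8 (RCL M3): stack=[3,15] mem=[3,0,0,15]
After op 9 (dup): stack=[3,15,15] mem=[3,0,0,15]
After op 10 (push 3): stack=[3,15,15,3] mem=[3,0,0,15]
After op 11 (STO M0): stack=[3,15,15] mem=[3,0,0,15]
After op 12 (*): stack=[3,225] mem=[3,0,0,15]
After op 13 (RCL M3): stack=[3,225,15] mem=[3,0,0,15]
After op 14 (RCL M3): stack=[3,225,15,15] mem=[3,0,0,15]
After op 15 (push 9): stack=[3,225,15,15,9] mem=[3,0,0,15]
After op 16 (+): stack=[3,225,15,24] mem=[3,0,0,15]
After op 17 (dup): stack=[3,225,15,24,24] mem=[3,0,0,15]

Answer: 3 0 0 15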